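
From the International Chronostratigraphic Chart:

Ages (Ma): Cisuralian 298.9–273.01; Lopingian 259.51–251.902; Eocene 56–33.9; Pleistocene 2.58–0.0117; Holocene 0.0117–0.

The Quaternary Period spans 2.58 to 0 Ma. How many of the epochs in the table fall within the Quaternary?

Epochs inside 2.58–0 Ma: Pleistocene, Holocene — 2 in total.

2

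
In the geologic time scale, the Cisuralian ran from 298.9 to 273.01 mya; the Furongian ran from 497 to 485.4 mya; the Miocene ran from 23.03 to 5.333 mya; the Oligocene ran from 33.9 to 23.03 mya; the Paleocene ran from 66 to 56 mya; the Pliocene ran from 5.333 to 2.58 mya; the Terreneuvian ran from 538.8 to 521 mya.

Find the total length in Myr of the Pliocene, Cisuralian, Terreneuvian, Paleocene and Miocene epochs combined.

Duration is start − end for each: (5.333 − 2.58) + (298.9 − 273.01) + (538.8 − 521) + (66 − 56) + (23.03 − 5.333).
That is 2.753 + 25.89 + 17.8 + 10 + 17.697, which totals 74.14 million years.

74.14 million years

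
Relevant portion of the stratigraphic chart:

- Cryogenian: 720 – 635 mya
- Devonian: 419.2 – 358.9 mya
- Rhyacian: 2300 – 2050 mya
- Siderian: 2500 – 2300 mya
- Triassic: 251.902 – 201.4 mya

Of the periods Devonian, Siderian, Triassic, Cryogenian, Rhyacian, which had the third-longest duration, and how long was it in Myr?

Durations: Devonian 60.3; Siderian 200; Triassic 50.502; Cryogenian 85; Rhyacian 250 Myr.
Sorted longest-first: Rhyacian (250), Siderian (200), Cryogenian (85), Devonian (60.3), Triassic (50.502).
The third longest is Cryogenian at 85 Myr.

Cryogenian, 85 million years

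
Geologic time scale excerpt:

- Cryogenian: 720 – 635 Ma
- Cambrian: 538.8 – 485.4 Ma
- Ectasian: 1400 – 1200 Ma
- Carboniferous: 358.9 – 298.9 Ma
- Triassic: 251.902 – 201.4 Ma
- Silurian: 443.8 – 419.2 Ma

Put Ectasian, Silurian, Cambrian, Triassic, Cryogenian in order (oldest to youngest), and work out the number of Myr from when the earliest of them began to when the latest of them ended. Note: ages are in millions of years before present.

Ectasian, Cryogenian, Cambrian, Silurian, Triassic; total span 1198.6 Myr

Start ages (Ma): Ectasian 1400, Cryogenian 720, Cambrian 538.8, Silurian 443.8, Triassic 251.902.
Ordered oldest to youngest: Ectasian, Cryogenian, Cambrian, Silurian, Triassic.
Span = 1400 − 201.4 = 1198.6 Myr.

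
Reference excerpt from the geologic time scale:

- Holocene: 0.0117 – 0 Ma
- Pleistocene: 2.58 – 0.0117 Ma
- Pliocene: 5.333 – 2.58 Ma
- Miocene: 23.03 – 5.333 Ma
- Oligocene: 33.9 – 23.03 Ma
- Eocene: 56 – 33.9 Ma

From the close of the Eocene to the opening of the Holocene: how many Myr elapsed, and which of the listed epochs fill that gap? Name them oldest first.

33.8883 million years; Oligocene, Miocene, Pliocene, Pleistocene

End of Eocene = 33.9 Ma; start of Holocene = 0.0117 Ma.
Gap = 33.9 − 0.0117 = 33.8883 Myr.
Epochs wholly inside 33.9–0.0117 Ma: Oligocene (33.9–23.03), Miocene (23.03–5.333), Pliocene (5.333–2.58), Pleistocene (2.58–0.0117).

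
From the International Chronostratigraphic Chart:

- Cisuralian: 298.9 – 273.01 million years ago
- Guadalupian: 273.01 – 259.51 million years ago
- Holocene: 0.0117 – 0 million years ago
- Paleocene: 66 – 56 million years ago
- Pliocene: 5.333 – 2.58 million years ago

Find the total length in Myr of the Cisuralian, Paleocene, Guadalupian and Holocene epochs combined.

Duration is start − end for each: (298.9 − 273.01) + (66 − 56) + (273.01 − 259.51) + (0.0117 − 0).
That is 25.89 + 10 + 13.5 + 0.0117, which totals 49.4017 million years.

49.4017 million years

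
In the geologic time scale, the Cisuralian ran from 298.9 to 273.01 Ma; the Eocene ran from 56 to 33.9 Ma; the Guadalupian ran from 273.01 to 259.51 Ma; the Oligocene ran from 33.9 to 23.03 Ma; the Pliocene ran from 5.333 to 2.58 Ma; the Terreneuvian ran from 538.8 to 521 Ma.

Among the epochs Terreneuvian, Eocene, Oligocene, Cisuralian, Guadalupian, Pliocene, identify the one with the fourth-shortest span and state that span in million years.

Durations: Terreneuvian 17.8; Eocene 22.1; Oligocene 10.87; Cisuralian 25.89; Guadalupian 13.5; Pliocene 2.753 Myr.
Sorted shortest-first: Pliocene (2.753), Oligocene (10.87), Guadalupian (13.5), Terreneuvian (17.8), Eocene (22.1), Cisuralian (25.89).
The fourth shortest is Terreneuvian at 17.8 Myr.

Terreneuvian, 17.8 million years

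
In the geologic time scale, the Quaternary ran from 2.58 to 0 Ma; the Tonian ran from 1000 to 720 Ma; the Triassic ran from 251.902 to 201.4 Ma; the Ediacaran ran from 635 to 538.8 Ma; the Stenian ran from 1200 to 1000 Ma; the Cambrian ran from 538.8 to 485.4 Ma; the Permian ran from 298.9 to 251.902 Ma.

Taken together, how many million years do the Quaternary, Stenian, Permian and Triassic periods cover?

Duration is start − end for each: (2.58 − 0) + (1200 − 1000) + (298.9 − 251.902) + (251.902 − 201.4).
That is 2.58 + 200 + 46.998 + 50.502, which totals 300.08 million years.

300.08 million years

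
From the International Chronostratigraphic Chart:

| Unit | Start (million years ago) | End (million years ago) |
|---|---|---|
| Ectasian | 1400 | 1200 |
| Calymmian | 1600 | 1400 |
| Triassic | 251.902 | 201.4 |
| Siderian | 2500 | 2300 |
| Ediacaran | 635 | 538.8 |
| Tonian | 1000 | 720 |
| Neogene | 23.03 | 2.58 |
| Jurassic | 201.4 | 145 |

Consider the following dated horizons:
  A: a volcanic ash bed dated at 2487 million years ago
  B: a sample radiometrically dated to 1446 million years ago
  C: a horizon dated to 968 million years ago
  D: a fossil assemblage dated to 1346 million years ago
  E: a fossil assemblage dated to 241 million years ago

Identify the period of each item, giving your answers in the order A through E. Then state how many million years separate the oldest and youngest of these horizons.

A: 2487 Ma lies in 2500–2300 Ma, so Siderian.
B: 1446 Ma lies in 1600–1400 Ma, so Calymmian.
C: 968 Ma lies in 1000–720 Ma, so Tonian.
D: 1346 Ma lies in 1400–1200 Ma, so Ectasian.
E: 241 Ma lies in 251.902–201.4 Ma, so Triassic.
Oldest = 2487 Ma, youngest = 241 Ma → span 2246 Myr.

A — Siderian; B — Calymmian; C — Tonian; D — Ectasian; E — Triassic; span 2246 million years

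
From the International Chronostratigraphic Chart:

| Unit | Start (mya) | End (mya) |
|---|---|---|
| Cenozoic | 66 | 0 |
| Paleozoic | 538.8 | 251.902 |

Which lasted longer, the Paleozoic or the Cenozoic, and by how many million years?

Paleozoic, by 220.898 million years

Paleozoic: 538.8 − 251.902 = 286.898 Myr.
Cenozoic: 66 − 0 = 66 Myr.
Difference: 286.898 − 66 = 220.898 Myr, so the Paleozoic was longer.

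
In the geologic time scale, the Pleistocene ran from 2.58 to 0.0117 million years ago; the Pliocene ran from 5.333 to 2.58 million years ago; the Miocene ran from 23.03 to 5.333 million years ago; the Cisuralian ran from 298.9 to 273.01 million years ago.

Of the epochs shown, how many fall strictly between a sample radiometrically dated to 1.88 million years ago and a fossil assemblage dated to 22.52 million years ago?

22.52 Ma sits inside the Miocene (23.03–5.333) and 1.88 Ma inside the Pleistocene (2.58–0.0117); neither of those is wholly between the two dates.
The listed epochs lying completely between them are Pliocene — 1 in all.

1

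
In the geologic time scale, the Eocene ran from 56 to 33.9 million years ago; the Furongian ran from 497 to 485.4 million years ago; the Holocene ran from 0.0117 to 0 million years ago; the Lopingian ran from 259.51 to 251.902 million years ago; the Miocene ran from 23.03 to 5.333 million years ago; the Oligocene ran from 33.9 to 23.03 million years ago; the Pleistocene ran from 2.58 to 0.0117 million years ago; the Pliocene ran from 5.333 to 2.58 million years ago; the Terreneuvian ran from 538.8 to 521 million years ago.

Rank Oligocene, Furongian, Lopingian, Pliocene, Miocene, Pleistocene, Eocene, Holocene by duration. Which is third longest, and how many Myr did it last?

Start − end for each: Oligocene 33.9 − 23.03 = 10.87; Furongian 497 − 485.4 = 11.6; Lopingian 259.51 − 251.902 = 7.608; Pliocene 5.333 − 2.58 = 2.753; Miocene 23.03 − 5.333 = 17.697; Pleistocene 2.58 − 0.0117 = 2.5683; Eocene 56 − 33.9 = 22.1; Holocene 0.0117 − 0 = 0.0117.
Ranking these from longest: Eocene > Miocene > Furongian > Oligocene > Lopingian > Pliocene > Pleistocene > Holocene.
Position 3 in that ranking is Furongian, which lasted 11.6 Myr.

Furongian, 11.6 million years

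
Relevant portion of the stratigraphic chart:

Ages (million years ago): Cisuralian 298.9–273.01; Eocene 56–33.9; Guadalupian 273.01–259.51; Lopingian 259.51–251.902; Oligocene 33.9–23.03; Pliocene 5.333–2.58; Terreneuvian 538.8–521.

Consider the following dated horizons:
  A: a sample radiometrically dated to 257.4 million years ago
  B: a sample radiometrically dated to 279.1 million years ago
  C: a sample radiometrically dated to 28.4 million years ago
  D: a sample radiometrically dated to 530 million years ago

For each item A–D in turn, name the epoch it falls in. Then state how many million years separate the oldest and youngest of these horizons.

A — Lopingian; B — Cisuralian; C — Oligocene; D — Terreneuvian; span 501.6 million years

A: 257.4 Ma lies in 259.51–251.902 Ma, so Lopingian.
B: 279.1 Ma lies in 298.9–273.01 Ma, so Cisuralian.
C: 28.4 Ma lies in 33.9–23.03 Ma, so Oligocene.
D: 530 Ma lies in 538.8–521 Ma, so Terreneuvian.
Oldest = 530 Ma, youngest = 28.4 Ma → span 501.6 Myr.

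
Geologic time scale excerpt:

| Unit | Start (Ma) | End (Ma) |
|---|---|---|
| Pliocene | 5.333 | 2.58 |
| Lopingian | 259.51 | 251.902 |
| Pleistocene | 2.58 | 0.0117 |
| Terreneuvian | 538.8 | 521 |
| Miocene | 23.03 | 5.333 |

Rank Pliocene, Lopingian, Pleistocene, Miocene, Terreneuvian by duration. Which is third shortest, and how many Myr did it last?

Lopingian, 7.608 million years

Start − end for each: Pliocene 5.333 − 2.58 = 2.753; Lopingian 259.51 − 251.902 = 7.608; Pleistocene 2.58 − 0.0117 = 2.5683; Miocene 23.03 − 5.333 = 17.697; Terreneuvian 538.8 − 521 = 17.8.
Ranking these from shortest: Pleistocene < Pliocene < Lopingian < Miocene < Terreneuvian.
Position 3 in that ranking is Lopingian, which lasted 7.608 Myr.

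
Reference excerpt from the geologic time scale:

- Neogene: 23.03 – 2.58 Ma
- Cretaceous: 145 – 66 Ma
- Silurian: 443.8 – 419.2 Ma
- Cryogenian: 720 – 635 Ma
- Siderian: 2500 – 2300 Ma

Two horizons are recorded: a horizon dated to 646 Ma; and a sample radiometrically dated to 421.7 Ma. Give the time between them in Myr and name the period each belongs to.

224.3 million years apart; the first in the Cryogenian, the second in the Silurian

Elapsed time: 646 − 421.7 = 224.3 Myr.
646 Ma lies within 720–635 Ma: Cryogenian.
421.7 Ma lies within 443.8–419.2 Ma: Silurian.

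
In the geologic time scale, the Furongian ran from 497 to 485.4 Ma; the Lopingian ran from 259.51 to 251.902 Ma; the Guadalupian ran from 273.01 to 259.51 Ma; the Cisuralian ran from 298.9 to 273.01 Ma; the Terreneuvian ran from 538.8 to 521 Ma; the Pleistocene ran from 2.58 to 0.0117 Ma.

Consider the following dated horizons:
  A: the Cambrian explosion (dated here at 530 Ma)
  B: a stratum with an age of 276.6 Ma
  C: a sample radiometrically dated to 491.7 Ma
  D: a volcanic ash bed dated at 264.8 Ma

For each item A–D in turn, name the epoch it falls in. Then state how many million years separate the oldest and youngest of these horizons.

A: 530 Ma lies in 538.8–521 Ma, so Terreneuvian.
B: 276.6 Ma lies in 298.9–273.01 Ma, so Cisuralian.
C: 491.7 Ma lies in 497–485.4 Ma, so Furongian.
D: 264.8 Ma lies in 273.01–259.51 Ma, so Guadalupian.
Oldest = 530 Ma, youngest = 264.8 Ma → span 265.2 Myr.

A — Terreneuvian; B — Cisuralian; C — Furongian; D — Guadalupian; span 265.2 million years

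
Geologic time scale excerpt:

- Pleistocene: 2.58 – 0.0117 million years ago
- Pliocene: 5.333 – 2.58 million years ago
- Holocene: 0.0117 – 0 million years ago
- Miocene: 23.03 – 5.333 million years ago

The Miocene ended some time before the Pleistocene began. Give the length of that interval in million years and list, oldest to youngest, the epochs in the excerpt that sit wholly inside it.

2.753 million years; Pliocene

End of Miocene = 5.333 Ma; start of Pleistocene = 2.58 Ma.
Gap = 5.333 − 2.58 = 2.753 Myr.
Epochs wholly inside 5.333–2.58 Ma: Pliocene (5.333–2.58).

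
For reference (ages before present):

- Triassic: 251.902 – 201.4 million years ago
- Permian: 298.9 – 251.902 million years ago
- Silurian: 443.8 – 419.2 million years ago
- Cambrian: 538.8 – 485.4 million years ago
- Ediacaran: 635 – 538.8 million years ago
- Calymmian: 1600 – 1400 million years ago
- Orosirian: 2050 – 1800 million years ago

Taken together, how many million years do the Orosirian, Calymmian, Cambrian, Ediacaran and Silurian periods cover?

624.2 million years

Duration is start − end for each: (2050 − 1800) + (1600 − 1400) + (538.8 − 485.4) + (635 − 538.8) + (443.8 − 419.2).
That is 250 + 200 + 53.4 + 96.2 + 24.6, which totals 624.2 million years.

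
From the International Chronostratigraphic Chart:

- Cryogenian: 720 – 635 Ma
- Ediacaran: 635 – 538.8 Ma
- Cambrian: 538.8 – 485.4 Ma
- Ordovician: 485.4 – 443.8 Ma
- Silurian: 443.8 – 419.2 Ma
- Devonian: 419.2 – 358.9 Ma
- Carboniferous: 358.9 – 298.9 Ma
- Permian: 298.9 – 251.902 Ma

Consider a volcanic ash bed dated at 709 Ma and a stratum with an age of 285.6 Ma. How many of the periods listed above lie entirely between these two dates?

6

The older date is 709 Ma and the younger is 285.6 Ma.
Periods with start < 709 and end > 285.6 Ma: Ediacaran (635–538.8), Cambrian (538.8–485.4), Ordovician (485.4–443.8), Silurian (443.8–419.2), Devonian (419.2–358.9), Carboniferous (358.9–298.9).
That is 6 complete periods.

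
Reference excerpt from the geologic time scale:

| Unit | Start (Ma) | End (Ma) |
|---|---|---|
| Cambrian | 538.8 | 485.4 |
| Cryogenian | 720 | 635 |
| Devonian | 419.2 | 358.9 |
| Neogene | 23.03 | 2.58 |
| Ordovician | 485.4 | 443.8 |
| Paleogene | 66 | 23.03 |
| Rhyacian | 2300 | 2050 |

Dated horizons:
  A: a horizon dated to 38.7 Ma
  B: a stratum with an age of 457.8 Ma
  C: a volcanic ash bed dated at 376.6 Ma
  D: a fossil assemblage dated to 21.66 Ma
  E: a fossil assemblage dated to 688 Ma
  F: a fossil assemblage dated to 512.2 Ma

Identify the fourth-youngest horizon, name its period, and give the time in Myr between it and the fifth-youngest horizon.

B, in the Ordovician; 54.4 million years to F

Sorted youngest-first by Ma: D (21.66), A (38.7), C (376.6), B (457.8), F (512.2), E (688).
The fourth youngest is B at 457.8 Ma, which lies in 485.4–443.8 Ma: the Ordovician.
The fifth youngest is F at 512.2 Ma; separation = |457.8 − 512.2| = 54.4 Myr.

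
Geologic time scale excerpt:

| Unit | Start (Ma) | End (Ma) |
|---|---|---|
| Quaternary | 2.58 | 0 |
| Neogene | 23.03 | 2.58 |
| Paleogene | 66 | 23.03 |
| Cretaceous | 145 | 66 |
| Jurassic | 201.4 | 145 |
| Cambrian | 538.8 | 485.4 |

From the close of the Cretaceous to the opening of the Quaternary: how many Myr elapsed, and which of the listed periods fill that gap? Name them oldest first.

63.42 million years; Paleogene, Neogene

The Cretaceous closes at 66 Ma and the Quaternary opens at 2.58 Ma, so the interval is 66 − 2.58 = 63.42 Myr.
A period fits inside if it starts at or after 66 Ma and ends at or before 2.58 Ma; oldest first that gives Paleogene, Neogene.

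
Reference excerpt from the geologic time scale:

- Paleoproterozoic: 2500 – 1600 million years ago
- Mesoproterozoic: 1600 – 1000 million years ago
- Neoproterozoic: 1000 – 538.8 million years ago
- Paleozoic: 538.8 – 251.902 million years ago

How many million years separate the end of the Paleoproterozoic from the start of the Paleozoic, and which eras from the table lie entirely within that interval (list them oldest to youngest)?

End of Paleoproterozoic = 1600 Ma; start of Paleozoic = 538.8 Ma.
Gap = 1600 − 538.8 = 1061.2 Myr.
Eras wholly inside 1600–538.8 Ma: Mesoproterozoic (1600–1000), Neoproterozoic (1000–538.8).

1061.2 million years; Mesoproterozoic, Neoproterozoic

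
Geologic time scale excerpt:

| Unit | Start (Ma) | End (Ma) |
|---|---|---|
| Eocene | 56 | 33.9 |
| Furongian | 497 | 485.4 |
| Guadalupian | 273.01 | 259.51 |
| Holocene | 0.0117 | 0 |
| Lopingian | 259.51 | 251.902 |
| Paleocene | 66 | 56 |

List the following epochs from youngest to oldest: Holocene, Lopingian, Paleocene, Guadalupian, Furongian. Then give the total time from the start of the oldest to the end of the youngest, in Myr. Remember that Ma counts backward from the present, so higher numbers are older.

Holocene, Paleocene, Lopingian, Guadalupian, Furongian; total span 497 Myr

Start ages (Ma): Furongian 497, Guadalupian 273.01, Lopingian 259.51, Paleocene 66, Holocene 0.0117.
Ordered youngest to oldest: Holocene, Paleocene, Lopingian, Guadalupian, Furongian.
Span = 497 − 0 = 497 Myr.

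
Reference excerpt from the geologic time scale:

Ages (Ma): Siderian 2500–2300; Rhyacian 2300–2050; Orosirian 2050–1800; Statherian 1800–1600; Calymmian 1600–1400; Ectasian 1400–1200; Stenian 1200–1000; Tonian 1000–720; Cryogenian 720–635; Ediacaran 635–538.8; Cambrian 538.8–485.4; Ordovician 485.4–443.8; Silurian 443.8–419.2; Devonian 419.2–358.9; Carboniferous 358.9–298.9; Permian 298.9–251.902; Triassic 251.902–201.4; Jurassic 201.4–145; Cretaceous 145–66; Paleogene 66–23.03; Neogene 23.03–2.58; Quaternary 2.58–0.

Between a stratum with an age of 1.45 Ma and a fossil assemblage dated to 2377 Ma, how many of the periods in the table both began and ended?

2377 Ma sits inside the Siderian (2500–2300) and 1.45 Ma inside the Quaternary (2.58–0); neither of those is wholly between the two dates.
The listed periods lying completely between them are Rhyacian, Orosirian, Statherian, Calymmian, Ectasian, Stenian, Tonian, Cryogenian, Ediacaran, Cambrian, Ordovician, Silurian, Devonian, Carboniferous, Permian, Triassic, Jurassic, Cretaceous, Paleogene, Neogene — 20 in all.

20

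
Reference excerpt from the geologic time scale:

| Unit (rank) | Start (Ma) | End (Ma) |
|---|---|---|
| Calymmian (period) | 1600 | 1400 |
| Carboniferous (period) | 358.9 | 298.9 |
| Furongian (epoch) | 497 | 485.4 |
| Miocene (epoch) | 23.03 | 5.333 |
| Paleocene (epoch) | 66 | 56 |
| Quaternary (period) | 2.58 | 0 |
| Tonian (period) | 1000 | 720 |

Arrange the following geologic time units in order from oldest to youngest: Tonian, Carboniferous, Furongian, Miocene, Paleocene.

Sorting by start age (descending Ma, since larger Ma = older): Tonian began 1000, Furongian began 497, Carboniferous began 358.9, Paleocene began 66, Miocene began 23.03.

Tonian → Furongian → Carboniferous → Paleocene → Miocene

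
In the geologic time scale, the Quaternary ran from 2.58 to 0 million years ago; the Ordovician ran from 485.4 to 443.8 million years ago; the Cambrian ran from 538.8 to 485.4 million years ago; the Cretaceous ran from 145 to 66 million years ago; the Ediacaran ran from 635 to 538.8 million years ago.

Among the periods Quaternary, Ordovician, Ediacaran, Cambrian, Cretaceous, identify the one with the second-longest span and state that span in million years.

Start − end for each: Quaternary 2.58 − 0 = 2.58; Ordovician 485.4 − 443.8 = 41.6; Ediacaran 635 − 538.8 = 96.2; Cambrian 538.8 − 485.4 = 53.4; Cretaceous 145 − 66 = 79.
Ranking these from longest: Ediacaran > Cretaceous > Cambrian > Ordovician > Quaternary.
Position 2 in that ranking is Cretaceous, which lasted 79 Myr.

Cretaceous, 79 million years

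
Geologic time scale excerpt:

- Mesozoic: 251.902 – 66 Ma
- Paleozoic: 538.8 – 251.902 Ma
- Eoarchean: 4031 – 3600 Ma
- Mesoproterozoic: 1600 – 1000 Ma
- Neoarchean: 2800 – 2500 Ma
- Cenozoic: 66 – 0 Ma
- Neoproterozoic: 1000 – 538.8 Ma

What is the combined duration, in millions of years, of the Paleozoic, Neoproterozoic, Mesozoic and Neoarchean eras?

Each duration: Paleozoic = 286.898; Neoproterozoic = 461.2; Mesozoic = 185.902; Neoarchean = 300.
Sum: 286.898 + 461.2 + 185.902 + 300 = 1234 Myr.

1234 million years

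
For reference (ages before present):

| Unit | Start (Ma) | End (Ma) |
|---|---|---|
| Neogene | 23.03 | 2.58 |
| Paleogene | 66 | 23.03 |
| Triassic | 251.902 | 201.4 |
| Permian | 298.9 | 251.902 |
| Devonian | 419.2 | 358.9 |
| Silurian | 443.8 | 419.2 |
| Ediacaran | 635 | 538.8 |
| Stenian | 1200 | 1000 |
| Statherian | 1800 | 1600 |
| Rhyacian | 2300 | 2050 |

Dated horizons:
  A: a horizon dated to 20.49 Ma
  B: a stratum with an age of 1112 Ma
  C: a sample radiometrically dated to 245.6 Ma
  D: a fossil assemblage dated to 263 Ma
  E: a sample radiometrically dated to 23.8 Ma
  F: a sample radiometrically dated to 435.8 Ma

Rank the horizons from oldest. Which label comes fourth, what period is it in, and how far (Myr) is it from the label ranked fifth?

Sorted oldest-first by Ma: B (1112), F (435.8), D (263), C (245.6), E (23.8), A (20.49).
The fourth oldest is C at 245.6 Ma, which lies in 251.902–201.4 Ma: the Triassic.
The fifth oldest is E at 23.8 Ma; separation = |245.6 − 23.8| = 221.8 Myr.

C, in the Triassic; 221.8 million years to E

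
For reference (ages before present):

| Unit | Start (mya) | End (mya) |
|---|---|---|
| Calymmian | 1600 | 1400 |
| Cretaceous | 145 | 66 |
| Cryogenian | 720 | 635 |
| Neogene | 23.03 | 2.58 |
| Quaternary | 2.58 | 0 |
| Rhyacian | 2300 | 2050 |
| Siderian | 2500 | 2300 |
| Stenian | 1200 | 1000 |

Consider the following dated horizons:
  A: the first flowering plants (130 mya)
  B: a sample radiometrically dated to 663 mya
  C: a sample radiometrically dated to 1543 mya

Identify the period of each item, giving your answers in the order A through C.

Match each age against the start–end ranges in the excerpt: A = 130 Ma → Cretaceous (145–66); B = 663 Ma → Cryogenian (720–635); C = 1543 Ma → Calymmian (1600–1400).

A — Cretaceous; B — Cryogenian; C — Calymmian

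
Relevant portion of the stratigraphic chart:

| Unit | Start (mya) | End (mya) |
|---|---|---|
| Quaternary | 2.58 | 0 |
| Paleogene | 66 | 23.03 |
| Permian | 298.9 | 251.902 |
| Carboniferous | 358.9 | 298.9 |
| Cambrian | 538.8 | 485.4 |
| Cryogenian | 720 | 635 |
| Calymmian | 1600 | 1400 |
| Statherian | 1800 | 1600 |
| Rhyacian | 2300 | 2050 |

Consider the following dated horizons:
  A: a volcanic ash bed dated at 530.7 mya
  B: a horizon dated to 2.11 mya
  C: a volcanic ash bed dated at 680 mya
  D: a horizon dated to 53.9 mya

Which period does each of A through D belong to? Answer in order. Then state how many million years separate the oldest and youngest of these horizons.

A — Cambrian; B — Quaternary; C — Cryogenian; D — Paleogene; span 677.89 million years

Match each age against the start–end ranges in the excerpt: A = 530.7 Ma → Cambrian (538.8–485.4); B = 2.11 Ma → Quaternary (2.58–0); C = 680 Ma → Cryogenian (720–635); D = 53.9 Ma → Paleogene (66–23.03).
The largest age is 680 Ma and the smallest is 2.11 Ma; their difference is 677.89 Myr.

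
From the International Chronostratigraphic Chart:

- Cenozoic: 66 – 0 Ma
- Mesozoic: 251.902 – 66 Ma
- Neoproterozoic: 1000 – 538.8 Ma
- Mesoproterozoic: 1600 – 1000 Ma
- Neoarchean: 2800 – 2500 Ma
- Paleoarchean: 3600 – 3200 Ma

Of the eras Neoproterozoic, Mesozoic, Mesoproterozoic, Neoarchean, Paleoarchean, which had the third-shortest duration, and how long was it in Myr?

Durations: Neoproterozoic 461.2; Mesozoic 185.902; Mesoproterozoic 600; Neoarchean 300; Paleoarchean 400 Myr.
Sorted shortest-first: Mesozoic (185.902), Neoarchean (300), Paleoarchean (400), Neoproterozoic (461.2), Mesoproterozoic (600).
The third shortest is Paleoarchean at 400 Myr.

Paleoarchean, 400 million years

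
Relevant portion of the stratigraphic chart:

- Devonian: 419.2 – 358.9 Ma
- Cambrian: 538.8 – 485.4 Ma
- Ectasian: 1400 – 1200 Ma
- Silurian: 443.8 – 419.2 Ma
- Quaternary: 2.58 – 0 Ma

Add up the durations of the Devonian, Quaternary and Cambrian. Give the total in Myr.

116.28 million years

Each duration: Devonian = 60.3; Quaternary = 2.58; Cambrian = 53.4.
Sum: 60.3 + 2.58 + 53.4 = 116.28 Myr.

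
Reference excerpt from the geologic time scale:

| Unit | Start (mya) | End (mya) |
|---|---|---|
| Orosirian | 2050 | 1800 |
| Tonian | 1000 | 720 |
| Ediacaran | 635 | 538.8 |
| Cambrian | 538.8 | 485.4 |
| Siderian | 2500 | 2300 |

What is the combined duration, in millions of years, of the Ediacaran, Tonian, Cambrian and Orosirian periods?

Duration is start − end for each: (635 − 538.8) + (1000 − 720) + (538.8 − 485.4) + (2050 − 1800).
That is 96.2 + 280 + 53.4 + 250, which totals 679.6 million years.

679.6 million years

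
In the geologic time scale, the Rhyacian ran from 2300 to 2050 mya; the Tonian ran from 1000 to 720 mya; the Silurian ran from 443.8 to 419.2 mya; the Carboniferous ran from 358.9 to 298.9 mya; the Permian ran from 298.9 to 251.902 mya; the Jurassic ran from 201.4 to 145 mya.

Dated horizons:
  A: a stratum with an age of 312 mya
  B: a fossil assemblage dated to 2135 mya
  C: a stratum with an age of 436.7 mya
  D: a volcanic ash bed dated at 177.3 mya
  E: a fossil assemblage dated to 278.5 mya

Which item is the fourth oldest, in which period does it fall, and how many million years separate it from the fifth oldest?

Larger Ma means older, so oldest first: B 2135 > C 436.7 > A 312 > E 278.5 > D 177.3.
Counting 4 along gives E (278.5 Ma); the excerpt puts that inside the Permian, 298.9–251.902 Ma.
Next in line is D (177.3 Ma), and 278.5 − 177.3 = 101.2 Myr.

E, in the Permian; 101.2 million years to D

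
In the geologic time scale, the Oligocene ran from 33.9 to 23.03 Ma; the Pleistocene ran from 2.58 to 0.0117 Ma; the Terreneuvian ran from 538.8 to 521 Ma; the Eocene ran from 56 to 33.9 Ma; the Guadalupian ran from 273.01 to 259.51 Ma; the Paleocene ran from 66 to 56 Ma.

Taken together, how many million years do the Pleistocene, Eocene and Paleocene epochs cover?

34.6683 million years

Duration is start − end for each: (2.58 − 0.0117) + (56 − 33.9) + (66 − 56).
That is 2.5683 + 22.1 + 10, which totals 34.6683 million years.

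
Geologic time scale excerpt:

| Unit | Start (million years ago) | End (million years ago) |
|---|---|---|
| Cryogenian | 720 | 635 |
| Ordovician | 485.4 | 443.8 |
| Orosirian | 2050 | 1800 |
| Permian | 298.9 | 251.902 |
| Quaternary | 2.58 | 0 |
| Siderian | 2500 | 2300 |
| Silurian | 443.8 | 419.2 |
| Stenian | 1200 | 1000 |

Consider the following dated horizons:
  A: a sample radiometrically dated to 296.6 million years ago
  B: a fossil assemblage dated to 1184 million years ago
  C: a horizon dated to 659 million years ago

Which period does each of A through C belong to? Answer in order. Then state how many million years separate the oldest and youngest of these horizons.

A: 296.6 Ma lies in 298.9–251.902 Ma, so Permian.
B: 1184 Ma lies in 1200–1000 Ma, so Stenian.
C: 659 Ma lies in 720–635 Ma, so Cryogenian.
Oldest = 1184 Ma, youngest = 296.6 Ma → span 887.4 Myr.

A — Permian; B — Stenian; C — Cryogenian; span 887.4 million years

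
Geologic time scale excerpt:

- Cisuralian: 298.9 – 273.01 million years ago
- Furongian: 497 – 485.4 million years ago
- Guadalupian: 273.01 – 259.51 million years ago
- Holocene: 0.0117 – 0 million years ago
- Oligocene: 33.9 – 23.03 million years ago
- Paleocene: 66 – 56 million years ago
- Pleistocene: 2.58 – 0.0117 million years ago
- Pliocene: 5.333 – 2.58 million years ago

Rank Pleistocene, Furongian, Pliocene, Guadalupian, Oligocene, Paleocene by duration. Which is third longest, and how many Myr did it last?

Start − end for each: Pleistocene 2.58 − 0.0117 = 2.5683; Furongian 497 − 485.4 = 11.6; Pliocene 5.333 − 2.58 = 2.753; Guadalupian 273.01 − 259.51 = 13.5; Oligocene 33.9 − 23.03 = 10.87; Paleocene 66 − 56 = 10.
Ranking these from longest: Guadalupian > Furongian > Oligocene > Paleocene > Pliocene > Pleistocene.
Position 3 in that ranking is Oligocene, which lasted 10.87 Myr.

Oligocene, 10.87 million years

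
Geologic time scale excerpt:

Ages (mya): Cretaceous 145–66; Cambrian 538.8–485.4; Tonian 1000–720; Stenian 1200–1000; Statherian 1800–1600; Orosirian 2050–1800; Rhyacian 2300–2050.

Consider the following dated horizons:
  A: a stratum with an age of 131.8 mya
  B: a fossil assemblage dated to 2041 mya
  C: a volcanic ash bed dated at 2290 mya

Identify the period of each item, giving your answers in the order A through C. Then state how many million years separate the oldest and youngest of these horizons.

Match each age against the start–end ranges in the excerpt: A = 131.8 Ma → Cretaceous (145–66); B = 2041 Ma → Orosirian (2050–1800); C = 2290 Ma → Rhyacian (2300–2050).
The largest age is 2290 Ma and the smallest is 131.8 Ma; their difference is 2158.2 Myr.

A — Cretaceous; B — Orosirian; C — Rhyacian; span 2158.2 million years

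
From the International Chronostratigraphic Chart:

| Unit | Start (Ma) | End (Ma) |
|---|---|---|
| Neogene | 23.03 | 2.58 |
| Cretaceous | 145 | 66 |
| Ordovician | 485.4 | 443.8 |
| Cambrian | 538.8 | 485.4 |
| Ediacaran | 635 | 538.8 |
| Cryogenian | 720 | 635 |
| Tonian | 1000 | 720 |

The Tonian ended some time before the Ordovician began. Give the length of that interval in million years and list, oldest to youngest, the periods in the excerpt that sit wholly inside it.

End of Tonian = 720 Ma; start of Ordovician = 485.4 Ma.
Gap = 720 − 485.4 = 234.6 Myr.
Periods wholly inside 720–485.4 Ma: Cryogenian (720–635), Ediacaran (635–538.8), Cambrian (538.8–485.4).

234.6 million years; Cryogenian, Ediacaran, Cambrian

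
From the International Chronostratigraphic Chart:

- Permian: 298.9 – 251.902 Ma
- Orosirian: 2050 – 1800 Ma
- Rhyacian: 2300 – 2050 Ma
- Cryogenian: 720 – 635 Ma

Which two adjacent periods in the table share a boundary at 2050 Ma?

The Rhyacian ends at 2050 Ma and the Orosirian begins at 2050 Ma, so they share that boundary.

Rhyacian and Orosirian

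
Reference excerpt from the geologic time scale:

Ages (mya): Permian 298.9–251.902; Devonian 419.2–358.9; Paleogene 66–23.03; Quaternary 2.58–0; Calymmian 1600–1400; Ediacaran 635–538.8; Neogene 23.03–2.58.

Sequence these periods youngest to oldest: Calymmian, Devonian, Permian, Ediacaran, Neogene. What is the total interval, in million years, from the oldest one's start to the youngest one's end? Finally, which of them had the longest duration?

From the excerpt: Calymmian 1600–1400; Devonian 419.2–358.9; Permian 298.9–251.902; Ediacaran 635–538.8; Neogene 23.03–2.58 (Ma).
Larger Ma is earlier, so the oldest is Calymmian and the youngest is Neogene; youngest to oldest: Neogene, Permian, Devonian, Ediacaran, Calymmian.
Oldest start 1600 minus youngest end 2.58 gives 1597.42 Myr overall.
Individual lengths (start − end): Permian 46.998; Calymmian 200; Neogene 20.45; Devonian 60.3; Ediacaran 96.2. The largest is Calymmian at 200 Myr.

Neogene, Permian, Devonian, Ediacaran, Calymmian; total span 1597.42 Myr; longest is Calymmian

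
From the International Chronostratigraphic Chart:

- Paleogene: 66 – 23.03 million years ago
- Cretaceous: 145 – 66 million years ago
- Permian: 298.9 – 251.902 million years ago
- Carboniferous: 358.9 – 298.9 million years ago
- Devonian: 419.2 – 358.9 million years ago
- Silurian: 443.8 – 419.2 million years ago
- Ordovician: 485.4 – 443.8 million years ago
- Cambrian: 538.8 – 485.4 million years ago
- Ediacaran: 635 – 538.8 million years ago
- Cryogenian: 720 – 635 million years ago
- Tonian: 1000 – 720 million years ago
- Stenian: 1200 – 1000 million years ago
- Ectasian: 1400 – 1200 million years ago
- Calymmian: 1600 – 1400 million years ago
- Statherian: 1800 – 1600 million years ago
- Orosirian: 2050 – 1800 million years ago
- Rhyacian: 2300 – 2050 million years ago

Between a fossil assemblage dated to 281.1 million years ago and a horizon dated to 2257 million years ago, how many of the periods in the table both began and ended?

13

The older date is 2257 Ma and the younger is 281.1 Ma.
Periods with start < 2257 and end > 281.1 Ma: Orosirian (2050–1800), Statherian (1800–1600), Calymmian (1600–1400), Ectasian (1400–1200), Stenian (1200–1000), Tonian (1000–720), Cryogenian (720–635), Ediacaran (635–538.8), Cambrian (538.8–485.4), Ordovician (485.4–443.8), Silurian (443.8–419.2), Devonian (419.2–358.9), Carboniferous (358.9–298.9).
That is 13 complete periods.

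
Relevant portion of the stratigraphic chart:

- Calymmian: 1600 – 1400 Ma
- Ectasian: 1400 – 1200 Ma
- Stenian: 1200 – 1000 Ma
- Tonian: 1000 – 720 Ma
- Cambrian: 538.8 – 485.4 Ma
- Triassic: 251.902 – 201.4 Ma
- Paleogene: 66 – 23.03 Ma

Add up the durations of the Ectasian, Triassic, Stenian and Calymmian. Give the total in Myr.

Duration is start − end for each: (1400 − 1200) + (251.902 − 201.4) + (1200 − 1000) + (1600 − 1400).
That is 200 + 50.502 + 200 + 200, which totals 650.502 million years.

650.502 million years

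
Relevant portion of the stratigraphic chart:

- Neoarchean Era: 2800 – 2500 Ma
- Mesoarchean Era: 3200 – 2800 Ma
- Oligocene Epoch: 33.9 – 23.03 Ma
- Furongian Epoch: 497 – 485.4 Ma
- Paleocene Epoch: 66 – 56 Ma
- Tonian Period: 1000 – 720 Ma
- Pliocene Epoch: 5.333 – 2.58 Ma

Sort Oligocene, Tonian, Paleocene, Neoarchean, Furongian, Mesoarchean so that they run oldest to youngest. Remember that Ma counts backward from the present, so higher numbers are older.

Read off each span (Ma): Oligocene 33.9–23.03; Tonian 1000–720; Paleocene 66–56; Neoarchean 2800–2500; Furongian 497–485.4; Mesoarchean 3200–2800.
Larger Ma is older, so oldest→youngest is Mesoarchean, Neoarchean, Tonian, Furongian, Paleocene, Oligocene.

Mesoarchean, Neoarchean, Tonian, Furongian, Paleocene, Oligocene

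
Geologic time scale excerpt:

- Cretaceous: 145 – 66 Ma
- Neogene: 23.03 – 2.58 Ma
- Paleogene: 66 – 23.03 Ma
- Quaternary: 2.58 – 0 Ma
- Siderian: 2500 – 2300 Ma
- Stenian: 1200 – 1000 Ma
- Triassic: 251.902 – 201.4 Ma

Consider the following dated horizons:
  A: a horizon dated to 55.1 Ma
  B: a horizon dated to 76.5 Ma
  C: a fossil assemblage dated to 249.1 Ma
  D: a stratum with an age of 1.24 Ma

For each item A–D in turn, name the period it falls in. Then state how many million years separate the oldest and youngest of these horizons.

A — Paleogene; B — Cretaceous; C — Triassic; D — Quaternary; span 247.86 million years

A: 55.1 Ma lies in 66–23.03 Ma, so Paleogene.
B: 76.5 Ma lies in 145–66 Ma, so Cretaceous.
C: 249.1 Ma lies in 251.902–201.4 Ma, so Triassic.
D: 1.24 Ma lies in 2.58–0 Ma, so Quaternary.
Oldest = 249.1 Ma, youngest = 1.24 Ma → span 247.86 Myr.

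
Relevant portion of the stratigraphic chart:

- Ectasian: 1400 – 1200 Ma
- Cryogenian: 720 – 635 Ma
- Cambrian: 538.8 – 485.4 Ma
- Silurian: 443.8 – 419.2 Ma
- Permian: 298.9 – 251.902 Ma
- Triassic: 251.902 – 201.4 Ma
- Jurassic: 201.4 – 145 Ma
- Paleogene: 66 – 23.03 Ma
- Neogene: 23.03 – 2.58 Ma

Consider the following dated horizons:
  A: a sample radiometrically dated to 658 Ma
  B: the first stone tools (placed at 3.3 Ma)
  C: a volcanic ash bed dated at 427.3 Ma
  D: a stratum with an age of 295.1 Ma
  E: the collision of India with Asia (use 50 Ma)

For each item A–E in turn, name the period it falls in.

A: 658 Ma lies in 720–635 Ma, so Cryogenian.
B: 3.3 Ma lies in 23.03–2.58 Ma, so Neogene.
C: 427.3 Ma lies in 443.8–419.2 Ma, so Silurian.
D: 295.1 Ma lies in 298.9–251.902 Ma, so Permian.
E: 50 Ma lies in 66–23.03 Ma, so Paleogene.

A — Cryogenian; B — Neogene; C — Silurian; D — Permian; E — Paleogene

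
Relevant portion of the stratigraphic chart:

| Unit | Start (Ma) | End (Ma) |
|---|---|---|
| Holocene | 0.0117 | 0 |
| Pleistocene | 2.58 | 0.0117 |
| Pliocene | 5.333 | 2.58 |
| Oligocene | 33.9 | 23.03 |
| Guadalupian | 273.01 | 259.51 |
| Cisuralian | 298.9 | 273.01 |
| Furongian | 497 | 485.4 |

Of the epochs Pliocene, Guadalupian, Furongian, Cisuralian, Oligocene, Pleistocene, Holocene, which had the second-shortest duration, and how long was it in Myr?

Pleistocene, 2.5683 million years

Durations: Pliocene 2.753; Guadalupian 13.5; Furongian 11.6; Cisuralian 25.89; Oligocene 10.87; Pleistocene 2.5683; Holocene 0.0117 Myr.
Sorted shortest-first: Holocene (0.0117), Pleistocene (2.5683), Pliocene (2.753), Oligocene (10.87), Furongian (11.6), Guadalupian (13.5), Cisuralian (25.89).
The second shortest is Pleistocene at 2.5683 Myr.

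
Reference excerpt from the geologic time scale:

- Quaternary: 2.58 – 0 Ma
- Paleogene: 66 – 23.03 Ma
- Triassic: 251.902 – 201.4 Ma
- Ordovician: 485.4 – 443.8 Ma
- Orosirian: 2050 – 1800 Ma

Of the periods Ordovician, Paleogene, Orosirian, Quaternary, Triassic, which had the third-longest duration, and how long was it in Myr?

Paleogene, 42.97 million years

Durations: Ordovician 41.6; Paleogene 42.97; Orosirian 250; Quaternary 2.58; Triassic 50.502 Myr.
Sorted longest-first: Orosirian (250), Triassic (50.502), Paleogene (42.97), Ordovician (41.6), Quaternary (2.58).
The third longest is Paleogene at 42.97 Myr.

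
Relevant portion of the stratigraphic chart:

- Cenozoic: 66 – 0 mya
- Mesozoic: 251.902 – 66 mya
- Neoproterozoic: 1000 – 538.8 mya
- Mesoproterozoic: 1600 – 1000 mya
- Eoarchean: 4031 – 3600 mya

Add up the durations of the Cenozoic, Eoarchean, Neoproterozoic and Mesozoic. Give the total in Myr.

1144.102 million years

Each duration: Cenozoic = 66; Eoarchean = 431; Neoproterozoic = 461.2; Mesozoic = 185.902.
Sum: 66 + 431 + 461.2 + 185.902 = 1144.102 Myr.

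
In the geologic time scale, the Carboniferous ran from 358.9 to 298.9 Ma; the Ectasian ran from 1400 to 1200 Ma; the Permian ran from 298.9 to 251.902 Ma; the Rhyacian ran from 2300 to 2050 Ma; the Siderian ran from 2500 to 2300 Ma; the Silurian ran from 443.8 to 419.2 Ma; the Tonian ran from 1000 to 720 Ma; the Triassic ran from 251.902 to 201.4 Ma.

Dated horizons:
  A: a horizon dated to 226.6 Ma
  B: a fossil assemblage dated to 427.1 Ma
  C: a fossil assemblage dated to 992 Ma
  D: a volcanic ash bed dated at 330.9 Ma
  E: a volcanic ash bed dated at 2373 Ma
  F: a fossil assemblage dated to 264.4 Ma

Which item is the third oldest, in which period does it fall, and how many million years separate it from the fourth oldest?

B, in the Silurian; 96.2 million years to D

Larger Ma means older, so oldest first: E 2373 > C 992 > B 427.1 > D 330.9 > F 264.4 > A 226.6.
Counting 3 along gives B (427.1 Ma); the excerpt puts that inside the Silurian, 443.8–419.2 Ma.
Next in line is D (330.9 Ma), and 427.1 − 330.9 = 96.2 Myr.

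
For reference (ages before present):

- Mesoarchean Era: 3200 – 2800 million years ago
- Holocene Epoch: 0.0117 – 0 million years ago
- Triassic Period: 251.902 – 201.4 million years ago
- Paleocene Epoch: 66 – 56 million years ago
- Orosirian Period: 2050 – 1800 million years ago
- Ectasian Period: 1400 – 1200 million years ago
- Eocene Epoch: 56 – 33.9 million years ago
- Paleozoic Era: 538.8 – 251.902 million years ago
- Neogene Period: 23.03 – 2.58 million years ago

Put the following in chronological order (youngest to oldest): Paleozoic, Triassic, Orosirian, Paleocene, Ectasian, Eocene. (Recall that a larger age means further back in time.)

Eocene → Paleocene → Triassic → Paleozoic → Ectasian → Orosirian

Read off each span (Ma): Paleozoic 538.8–251.902; Triassic 251.902–201.4; Orosirian 2050–1800; Paleocene 66–56; Ectasian 1400–1200; Eocene 56–33.9.
Larger Ma is older, so oldest→youngest is Orosirian, Ectasian, Paleozoic, Triassic, Paleocene, Eocene; reverse it for youngest→oldest.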